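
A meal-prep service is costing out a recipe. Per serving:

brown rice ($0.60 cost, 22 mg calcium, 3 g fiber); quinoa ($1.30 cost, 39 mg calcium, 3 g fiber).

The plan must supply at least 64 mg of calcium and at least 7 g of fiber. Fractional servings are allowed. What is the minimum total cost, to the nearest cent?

brown rice only: max(64/22, 7/3) = 2.909 servings → $1.75.
quinoa only: max(64/39, 7/3) = 2.333 servings → $3.03.
brown rice + quinoa with both tight: 1.588 servings and 0.7451 servings → $1.92.
Cheapest feasible corner: $1.75.

$1.75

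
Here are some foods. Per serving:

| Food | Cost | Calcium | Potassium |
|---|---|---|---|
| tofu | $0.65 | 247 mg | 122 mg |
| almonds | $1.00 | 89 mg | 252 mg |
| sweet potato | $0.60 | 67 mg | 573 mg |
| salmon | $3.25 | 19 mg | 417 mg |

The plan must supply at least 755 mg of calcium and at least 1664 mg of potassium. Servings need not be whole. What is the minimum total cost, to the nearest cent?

$3.00

tofu only: max(755/247, 1664/122) = 13.64 servings → $8.87.
almonds only: max(755/89, 1664/252) = 8.483 servings → $8.48.
sweet potato only: max(755/67, 1664/573) = 11.27 servings → $6.76.
salmon only: max(755/19, 1664/417) = 39.74 servings → $129.14.
tofu + almonds with both tight: 0.8205 servings and 6.206 servings → $6.74.
tofu + sweet potato with both tight: 2.408 servings and 2.391 servings → $3.00.
tofu + salmon with both tight: 2.813 servings and 3.167 servings → $12.12.
almonds + sweet potato with both targets exact would need a negative amount; discard.
almonds + salmon: intersection lies outside the first quadrant.
sweet potato + salmon with both targets exact would need a negative amount; discard.
The minimum over all feasible corners is $3.00.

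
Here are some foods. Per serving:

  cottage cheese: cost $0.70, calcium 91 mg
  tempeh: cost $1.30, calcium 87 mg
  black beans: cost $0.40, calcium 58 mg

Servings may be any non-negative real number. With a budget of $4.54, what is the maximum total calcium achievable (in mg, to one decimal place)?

658.3 mg

Calcium per dollar: black beans 145, cottage cheese 130, tempeh 66.92.
With no serving limits, spend the whole cost allowance on black beans: $4.54 / $0.40 × 58 mg = 658.3 mg.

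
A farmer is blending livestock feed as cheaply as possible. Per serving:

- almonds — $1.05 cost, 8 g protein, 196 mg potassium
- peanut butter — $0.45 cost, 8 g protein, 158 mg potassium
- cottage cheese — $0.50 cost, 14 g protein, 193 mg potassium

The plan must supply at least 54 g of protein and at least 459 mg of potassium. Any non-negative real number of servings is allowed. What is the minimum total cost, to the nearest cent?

$1.93

Compare the cost at each extreme point of the feasible region.
almonds only: max(54/8, 459/196) = 6.75 servings → $7.09.
peanut butter only: max(54/8, 459/158) = 6.75 servings → $3.04.
cottage cheese only: max(54/14, 459/193) = 3.857 servings → $1.93.
almonds + peanut butter: intersection lies outside the first quadrant.
almonds + cottage cheese with both targets exact would need a negative amount; discard.
peanut butter + cottage cheese: the both-tight solution has a negative serving — not a feasible corner.
Cheapest feasible corner: $1.93.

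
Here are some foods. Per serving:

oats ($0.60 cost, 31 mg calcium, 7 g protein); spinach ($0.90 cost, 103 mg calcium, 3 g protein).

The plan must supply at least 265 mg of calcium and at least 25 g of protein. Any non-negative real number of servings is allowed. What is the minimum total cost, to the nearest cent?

$3.25

oats only: max(265/31, 25/7) = 8.548 servings → $5.13.
spinach only: max(265/103, 25/3) = 8.333 servings → $7.50.
oats + spinach with both tight: 2.834 servings and 1.72 servings → $3.25.
So the least-cost plan costs $3.25.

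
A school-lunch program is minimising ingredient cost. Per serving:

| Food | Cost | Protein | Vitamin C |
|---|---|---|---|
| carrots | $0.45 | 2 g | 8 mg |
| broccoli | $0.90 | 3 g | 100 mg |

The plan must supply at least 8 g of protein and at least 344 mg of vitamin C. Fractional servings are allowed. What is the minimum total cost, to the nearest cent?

Compare the cost at each extreme point of the feasible region.
carrots only: max(8/2, 344/8) = 43 servings → $19.35.
broccoli only: max(8/3, 344/100) = 3.44 servings → $3.10.
carrots + broccoli with both targets exact would need a negative amount; discard.
Cheapest feasible corner: $3.10.

$3.10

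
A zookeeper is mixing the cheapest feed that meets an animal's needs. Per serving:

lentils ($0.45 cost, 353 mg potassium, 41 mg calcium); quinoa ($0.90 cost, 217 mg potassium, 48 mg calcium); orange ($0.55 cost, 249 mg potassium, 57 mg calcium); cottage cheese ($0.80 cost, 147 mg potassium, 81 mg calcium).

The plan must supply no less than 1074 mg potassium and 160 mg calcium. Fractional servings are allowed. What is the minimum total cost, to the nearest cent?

$1.66

Minimising a linear cost over {potassium ≥ 1074, calcium ≥ 160, servings ≥ 0} — the optimum is at a vertex, using one or two foods.
lentils only: max(1074/353, 160/41) = 3.902 servings → $1.76.
quinoa only: max(1074/217, 160/48) = 4.949 servings → $4.45.
orange only: max(1074/249, 160/57) = 4.313 servings → $2.37.
cottage cheese only: max(1074/147, 160/81) = 7.306 servings → $5.84.
lentils + quinoa with both tight: 2.092 servings and 1.547 servings → $2.33.
lentils + orange with both tight: 2.157 servings and 1.256 servings → $1.66.
lentils + cottage cheese with both tight: 2.813 servings and 0.5515 servings → $1.71.
quinoa + orange with both targets exact would need a negative amount; discard.
quinoa + cottage cheese with both targets exact would need a negative amount; discard.
orange + cottage cheese: intersection lies outside the first quadrant.
So the least-cost plan costs $1.66.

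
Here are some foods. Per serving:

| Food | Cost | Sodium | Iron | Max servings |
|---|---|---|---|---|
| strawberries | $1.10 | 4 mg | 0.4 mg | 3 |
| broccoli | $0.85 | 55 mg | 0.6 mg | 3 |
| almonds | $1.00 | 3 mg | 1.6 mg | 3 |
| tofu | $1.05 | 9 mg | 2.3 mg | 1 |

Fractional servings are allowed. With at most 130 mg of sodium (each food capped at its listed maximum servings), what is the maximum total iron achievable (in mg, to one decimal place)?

9.4 mg

Iron per mg sodium: almonds 0.5333, tofu 0.2556, strawberries 0.1, broccoli 0.01091.
Take 3 servings of almonds: uses 9 mg sodium, +4.8 mg iron (running total 4.8 mg).
Take 1 serving of tofu: uses 9 mg sodium, +2.3 mg iron (running total 7.1 mg).
Take 3 servings of strawberries: uses 12 mg sodium, +1.2 mg iron (running total 8.3 mg).
Take 1.818 servings of broccoli: uses 100 mg sodium, +1.1 mg iron (running total 9.4 mg).
Filling greedily by iron-per-mg sodium is optimal for one linear limit, giving 9.4 mg.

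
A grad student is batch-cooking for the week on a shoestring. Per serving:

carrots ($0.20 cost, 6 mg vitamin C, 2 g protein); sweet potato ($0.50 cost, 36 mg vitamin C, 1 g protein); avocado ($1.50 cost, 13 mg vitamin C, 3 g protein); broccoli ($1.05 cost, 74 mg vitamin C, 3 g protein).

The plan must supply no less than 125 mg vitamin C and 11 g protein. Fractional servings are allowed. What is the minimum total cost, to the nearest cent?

This is a tiny linear program; its minimum lies at a vertex of the feasible set. List the vertices and price them.
carrots only: max(125/6, 11/2) = 20.83 servings → $4.17.
sweet potato only: max(125/36, 11/1) = 11 servings → $5.50.
avocado only: max(125/13, 11/3) = 9.615 servings → $14.42.
broccoli only: max(125/74, 11/3) = 3.667 servings → $3.85.
carrots + sweet potato with both tight: 4.106 servings and 2.788 servings → $2.22.
carrots + avocado: the both-tight solution has a negative serving — not a feasible corner.
carrots + broccoli with both tight: 3.377 servings and 1.415 servings → $2.16.
sweet potato + avocado with both tight: 2.442 servings and 2.853 servings → $5.50.
sweet potato + broccoli with both targets exact would need a negative amount; discard.
avocado + broccoli with both tight: 2.399 servings and 1.268 servings → $4.93.
The minimum over all feasible corners is $2.16.

$2.16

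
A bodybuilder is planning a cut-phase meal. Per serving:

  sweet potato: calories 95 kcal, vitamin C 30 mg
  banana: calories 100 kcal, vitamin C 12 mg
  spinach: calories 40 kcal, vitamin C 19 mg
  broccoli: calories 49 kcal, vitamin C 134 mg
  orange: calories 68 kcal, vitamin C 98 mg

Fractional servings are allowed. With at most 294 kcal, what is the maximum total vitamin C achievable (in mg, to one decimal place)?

Vitamin C per kcal: broccoli 2.735, orange 1.441, spinach 0.475, sweet potato 0.3158, banana 0.12.
With no serving limits, spend the whole calories allowance on broccoli: 294 kcal / 49 kcal × 134 mg = 804.0 mg.

804.0 mg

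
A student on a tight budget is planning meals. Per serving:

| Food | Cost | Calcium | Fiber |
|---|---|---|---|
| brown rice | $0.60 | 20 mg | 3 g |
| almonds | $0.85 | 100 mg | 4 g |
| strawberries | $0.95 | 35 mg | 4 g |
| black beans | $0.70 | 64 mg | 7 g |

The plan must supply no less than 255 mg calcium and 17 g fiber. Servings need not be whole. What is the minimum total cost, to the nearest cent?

$2.41

With two linear requirements the optimum uses one or two foods; enumerate the corners.
brown rice only: max(255/20, 17/3) = 12.75 servings → $7.65.
almonds only: max(255/100, 17/4) = 4.25 servings → $3.61.
strawberries only: max(255/35, 17/4) = 7.286 servings → $6.92.
black beans only: max(255/64, 17/7) = 3.984 servings → $2.79.
brown rice + almonds with both tight: 3.091 servings and 1.932 servings → $3.50.
brown rice + strawberries: intersection lies outside the first quadrant.
brown rice + black beans: the both-tight solution has a negative serving — not a feasible corner.
almonds + strawberries with both tight: 1.635 servings and 2.615 servings → $3.87.
almonds + black beans with both tight: 1.57 servings and 1.532 servings → $2.41.
strawberries + black beans: intersection lies outside the first quadrant.
The minimum over all feasible corners is $2.41.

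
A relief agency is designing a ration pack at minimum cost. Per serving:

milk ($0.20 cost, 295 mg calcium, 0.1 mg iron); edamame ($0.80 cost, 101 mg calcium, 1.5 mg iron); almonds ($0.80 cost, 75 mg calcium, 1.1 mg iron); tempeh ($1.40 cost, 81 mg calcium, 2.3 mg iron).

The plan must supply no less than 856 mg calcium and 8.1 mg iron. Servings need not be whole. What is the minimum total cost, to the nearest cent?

$4.48

The cheapest plan sits at a corner of the feasible region — with two constraints it uses at most two foods.
milk only: max(856/295, 8.1/0.1) = 81 servings → $16.20.
edamame only: max(856/101, 8.1/1.5) = 8.475 servings → $6.78.
almonds only: max(856/75, 8.1/1.1) = 11.41 servings → $9.13.
tempeh only: max(856/81, 8.1/2.3) = 10.57 servings → $14.80.
milk + edamame with both tight: 1.077 servings and 5.328 servings → $4.48.
milk + almonds with both tight: 1.054 servings and 7.268 servings → $6.03.
milk + tempeh with both tight: 1.958 servings and 3.437 servings → $5.20.
edamame + almonds: the both-tight solution has a negative serving — not a feasible corner.
edamame + tempeh with both targets exact would need a negative amount; discard.
almonds + tempeh: intersection lies outside the first quadrant.
Cheapest feasible corner: $4.48.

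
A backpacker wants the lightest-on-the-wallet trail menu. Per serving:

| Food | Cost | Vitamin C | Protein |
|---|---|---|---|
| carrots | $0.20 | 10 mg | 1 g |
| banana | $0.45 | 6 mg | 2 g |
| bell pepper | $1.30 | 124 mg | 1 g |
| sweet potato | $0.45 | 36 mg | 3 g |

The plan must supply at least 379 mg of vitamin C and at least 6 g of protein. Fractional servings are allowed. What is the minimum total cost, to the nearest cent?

$4.05

Check every corner: each single food scaled to meet both minima, and each pair solved so both constraints bind.
carrots only: max(379/10, 6/1) = 37.9 servings → $7.58.
banana only: max(379/6, 6/2) = 63.17 servings → $28.43.
bell pepper only: max(379/124, 6/1) = 6 servings → $7.80.
sweet potato only: max(379/36, 6/3) = 10.53 servings → $4.74.
carrots + banana with both targets exact would need a negative amount; discard.
carrots + bell pepper with both tight: 3.202 servings and 2.798 servings → $4.28.
carrots + sweet potato: the both-tight solution has a negative serving — not a feasible corner.
banana + bell pepper with both tight: 1.508 servings and 2.983 servings → $4.56.
banana + sweet potato: intersection lies outside the first quadrant.
bell pepper + sweet potato with both tight: 2.741 servings and 1.086 servings → $4.05.
So the least-cost plan costs $4.05.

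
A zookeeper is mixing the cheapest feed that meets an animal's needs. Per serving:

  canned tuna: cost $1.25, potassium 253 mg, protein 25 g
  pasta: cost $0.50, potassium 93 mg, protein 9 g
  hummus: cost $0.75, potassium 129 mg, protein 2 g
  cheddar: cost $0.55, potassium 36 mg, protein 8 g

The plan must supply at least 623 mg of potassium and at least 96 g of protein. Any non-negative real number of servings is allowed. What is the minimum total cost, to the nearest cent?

$4.80

A basic optimal solution has at most two foods positive. Try each food alone and each pair with both targets met exactly.
canned tuna only: max(623/253, 96/25) = 3.84 servings → $4.80.
pasta only: max(623/93, 96/9) = 10.67 servings → $5.33.
hummus only: max(623/129, 96/2) = 48 servings → $36.00.
cheddar only: max(623/36, 96/8) = 17.31 servings → $9.52.
canned tuna + pasta: intersection lies outside the first quadrant.
canned tuna + hummus with both targets exact would need a negative amount; discard.
canned tuna + cheddar with both tight: 1.359 servings and 7.752 servings → $5.96.
pasta + hummus: intersection lies outside the first quadrant.
pasta + cheddar with both tight: 3.638 servings and 7.907 servings → $6.17.
hummus + cheddar with both tight: 1.592 servings and 11.6 servings → $7.57.
The minimum over all feasible corners is $4.80.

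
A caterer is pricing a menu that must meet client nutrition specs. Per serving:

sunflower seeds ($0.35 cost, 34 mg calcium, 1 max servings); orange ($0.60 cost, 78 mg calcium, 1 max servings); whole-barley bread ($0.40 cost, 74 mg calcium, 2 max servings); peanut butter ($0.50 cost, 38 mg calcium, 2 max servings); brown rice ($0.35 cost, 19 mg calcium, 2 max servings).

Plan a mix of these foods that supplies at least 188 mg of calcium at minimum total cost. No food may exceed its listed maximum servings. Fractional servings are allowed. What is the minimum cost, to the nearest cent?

Cost per mg of calcium: whole-barley bread $0.0054, orange $0.0077, sunflower seeds $0.0103, peanut butter $0.0132, brown rice $0.0184.
Take 2 servings of whole-barley bread: +148.0 mg calcium for $0.80 (total $0.80, still need 40.0 mg).
Take 0.5128 servings of orange: +40.0 mg calcium for $0.31 (total $1.11, still need 0.0 mg).
Greedy by cheapest-per-mg is optimal for a single linear constraint, so the minimum cost is $1.11.

$1.11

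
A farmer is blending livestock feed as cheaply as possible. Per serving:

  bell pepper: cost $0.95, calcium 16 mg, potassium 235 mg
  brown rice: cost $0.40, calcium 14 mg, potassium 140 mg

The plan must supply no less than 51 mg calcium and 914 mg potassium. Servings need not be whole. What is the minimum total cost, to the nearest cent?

Compare the cost at each extreme point of the feasible region.
bell pepper only: max(51/16, 914/235) = 3.889 servings → $3.69.
brown rice only: max(51/14, 914/140) = 6.529 servings → $2.61.
bell pepper + brown rice with both targets exact would need a negative amount; discard.
Cheapest feasible corner: $2.61.

$2.61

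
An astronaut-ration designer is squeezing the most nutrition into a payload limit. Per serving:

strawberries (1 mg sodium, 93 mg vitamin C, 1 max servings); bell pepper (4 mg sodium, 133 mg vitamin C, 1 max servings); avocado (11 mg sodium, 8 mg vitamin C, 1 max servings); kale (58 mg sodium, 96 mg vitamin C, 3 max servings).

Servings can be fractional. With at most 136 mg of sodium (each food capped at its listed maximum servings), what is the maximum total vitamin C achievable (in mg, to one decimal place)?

442.8 mg

Vitamin C per mg sodium: strawberries 93, bell pepper 33.25, kale 1.655, avocado 0.7273.
Take 1 serving of strawberries: uses 1 mg sodium, +93.0 mg vitamin C (running total 93.0 mg).
Take 1 serving of bell pepper: uses 4 mg sodium, +133.0 mg vitamin C (running total 226.0 mg).
Take 2.259 servings of kale: uses 131 mg sodium, +216.8 mg vitamin C (running total 442.8 mg).
Filling greedily by vitamin C-per-mg sodium is optimal for one linear limit, giving 442.8 mg.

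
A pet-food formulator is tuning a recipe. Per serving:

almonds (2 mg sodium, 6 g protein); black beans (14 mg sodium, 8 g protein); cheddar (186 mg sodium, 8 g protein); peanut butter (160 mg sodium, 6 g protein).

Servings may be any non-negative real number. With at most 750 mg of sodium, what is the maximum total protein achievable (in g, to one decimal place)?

2250.0 g

Protein per mg sodium: almonds 3, black beans 0.5714, cheddar 0.04301, peanut butter 0.0375.
With no serving limits, spend the whole sodium allowance on almonds: 750 mg / 2 mg × 6 g = 2250.0 g.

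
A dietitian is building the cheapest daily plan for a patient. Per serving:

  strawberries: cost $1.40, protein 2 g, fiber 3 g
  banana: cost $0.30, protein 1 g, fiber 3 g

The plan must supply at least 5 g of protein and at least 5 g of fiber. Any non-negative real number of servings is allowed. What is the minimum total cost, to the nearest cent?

$1.50

strawberries only: max(5/2, 5/3) = 2.5 servings → $3.50.
banana only: max(5/1, 5/3) = 5 servings → $1.50.
strawberries + banana with both targets exact would need a negative amount; discard.
So the least-cost plan costs $1.50.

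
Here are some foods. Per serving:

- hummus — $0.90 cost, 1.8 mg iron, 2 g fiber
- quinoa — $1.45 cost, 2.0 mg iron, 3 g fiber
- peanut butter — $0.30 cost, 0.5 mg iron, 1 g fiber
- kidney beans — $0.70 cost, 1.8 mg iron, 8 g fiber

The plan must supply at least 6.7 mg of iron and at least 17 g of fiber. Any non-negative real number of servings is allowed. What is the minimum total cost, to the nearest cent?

$2.61

Minimising a linear cost over {iron ≥ 6.7, fiber ≥ 17, servings ≥ 0} — the optimum is at a vertex, using one or two foods.
hummus only: max(6.7/1.8, 17/2) = 8.5 servings → $7.65.
quinoa only: max(6.7/2.0, 17/3) = 5.667 servings → $8.22.
peanut butter only: max(6.7/0.5, 17/1) = 17 servings → $5.10.
kidney beans only: max(6.7/1.8, 17/8) = 3.722 servings → $2.61.
hummus + quinoa: the both-tight solution has a negative serving — not a feasible corner.
hummus + peanut butter: the both-tight solution has a negative serving — not a feasible corner.
hummus + kidney beans with both tight: 2.13 servings and 1.593 servings → $3.03.
quinoa + peanut butter with both targets exact would need a negative amount; discard.
quinoa + kidney beans with both tight: 2.17 servings and 1.311 servings → $4.06.
peanut butter + kidney beans with both tight: 10.45 servings and 0.8182 servings → $3.71.
Cheapest feasible corner: $2.61.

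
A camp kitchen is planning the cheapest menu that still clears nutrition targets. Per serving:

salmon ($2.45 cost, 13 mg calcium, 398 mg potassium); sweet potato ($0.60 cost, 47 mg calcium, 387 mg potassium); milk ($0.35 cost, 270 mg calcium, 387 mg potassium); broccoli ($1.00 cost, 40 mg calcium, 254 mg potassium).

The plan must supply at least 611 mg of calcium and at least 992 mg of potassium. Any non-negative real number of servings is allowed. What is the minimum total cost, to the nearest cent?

$0.90

An LP optimum is at a vertex; with two nutrient constraints at most two foods are used. Check each candidate.
salmon only: max(611/13, 992/398) = 47 servings → $115.15.
sweet potato only: max(611/47, 992/387) = 13 servings → $7.80.
milk only: max(611/270, 992/387) = 2.563 servings → $0.90.
broccoli only: max(611/40, 992/254) = 15.28 servings → $15.28.
salmon + sweet potato: the both-tight solution has a negative serving — not a feasible corner.
salmon + milk with both tight: 0.3064 servings and 2.248 servings → $1.54.
salmon + broccoli: intersection lies outside the first quadrant.
sweet potato + milk with both tight: 0.3636 servings and 2.2 servings → $0.99.
sweet potato + broccoli: intersection lies outside the first quadrant.
milk + broccoli with both tight: 2.175 servings and 0.591 servings → $1.35.
So the least-cost plan costs $0.90.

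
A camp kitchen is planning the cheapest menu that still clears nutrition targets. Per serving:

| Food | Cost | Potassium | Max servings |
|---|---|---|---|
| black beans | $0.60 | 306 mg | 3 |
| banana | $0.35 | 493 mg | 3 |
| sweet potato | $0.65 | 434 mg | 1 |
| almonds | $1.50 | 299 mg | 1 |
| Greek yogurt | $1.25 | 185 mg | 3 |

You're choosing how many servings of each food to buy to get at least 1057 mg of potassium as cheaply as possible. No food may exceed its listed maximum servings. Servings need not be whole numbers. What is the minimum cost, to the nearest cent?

Cost per mg of potassium: banana $0.0007, sweet potato $0.0015, black beans $0.0020, almonds $0.0050, Greek yogurt $0.0068.
Take 2.144 servings of banana: +1057.0 mg potassium for $0.75 (total $0.75, still need 0.0 mg).
Filling from the cheapest source first is optimal under one linear minimum: $0.75.

$0.75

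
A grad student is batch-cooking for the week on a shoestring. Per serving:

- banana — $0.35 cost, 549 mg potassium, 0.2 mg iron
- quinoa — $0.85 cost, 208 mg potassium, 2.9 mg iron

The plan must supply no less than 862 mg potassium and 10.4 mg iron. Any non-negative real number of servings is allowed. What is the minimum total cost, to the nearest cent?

banana only: max(862/549, 10.4/0.2) = 52 servings → $18.20.
quinoa only: max(862/208, 10.4/2.9) = 4.144 servings → $3.52.
banana + quinoa with both tight: 0.2171 servings and 3.571 servings → $3.11.
So the least-cost plan costs $3.11.

$3.11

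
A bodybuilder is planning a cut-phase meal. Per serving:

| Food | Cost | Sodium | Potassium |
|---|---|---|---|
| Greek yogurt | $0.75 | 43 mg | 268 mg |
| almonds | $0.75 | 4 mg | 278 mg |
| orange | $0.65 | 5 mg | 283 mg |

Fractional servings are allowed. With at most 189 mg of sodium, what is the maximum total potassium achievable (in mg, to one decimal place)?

Potassium per mg sodium: almonds 69.5, orange 56.6, Greek yogurt 6.233.
With no serving limits, spend the whole sodium allowance on almonds: 189 mg / 4 mg × 278 mg = 13135.5 mg.

13135.5 mg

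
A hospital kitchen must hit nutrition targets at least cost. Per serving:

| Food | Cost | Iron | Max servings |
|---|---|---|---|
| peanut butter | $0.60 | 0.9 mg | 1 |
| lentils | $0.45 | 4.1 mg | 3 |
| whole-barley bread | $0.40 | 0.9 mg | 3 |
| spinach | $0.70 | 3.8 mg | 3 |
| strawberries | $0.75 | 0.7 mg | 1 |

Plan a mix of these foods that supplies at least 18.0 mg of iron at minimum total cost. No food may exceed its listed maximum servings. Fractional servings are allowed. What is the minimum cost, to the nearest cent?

Cost per mg of iron: lentils $0.1098, spinach $0.1842, whole-barley bread $0.4444, peanut butter $0.6667, strawberries $1.0714.
Take 3 servings of lentils: +12.3 mg iron for $1.35 (total $1.35, still need 5.7 mg).
Take 1.5 servings of spinach: +5.7 mg iron for $1.05 (total $2.40, still need 0.0 mg).
Filling from the cheapest source first is optimal under one linear minimum: $2.40.

$2.40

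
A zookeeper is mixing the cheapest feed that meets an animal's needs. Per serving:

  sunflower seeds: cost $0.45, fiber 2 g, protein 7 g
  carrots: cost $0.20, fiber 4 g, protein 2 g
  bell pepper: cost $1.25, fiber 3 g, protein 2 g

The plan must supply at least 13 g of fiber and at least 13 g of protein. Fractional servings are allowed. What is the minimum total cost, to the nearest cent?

At the optimum either one food covers both requirements or two foods hit both targets exactly; no other combination can be cheaper.
sunflower seeds only: max(13/2, 13/7) = 6.5 servings → $2.92.
carrots only: max(13/4, 13/2) = 6.5 servings → $1.30.
bell pepper only: max(13/3, 13/2) = 6.5 servings → $8.12.
sunflower seeds + carrots with both tight: 1.083 servings and 2.708 servings → $1.03.
sunflower seeds + bell pepper with both tight: 0.7647 servings and 3.824 servings → $5.12.
carrots + bell pepper: intersection lies outside the first quadrant.
The minimum over all feasible corners is $1.03.

$1.03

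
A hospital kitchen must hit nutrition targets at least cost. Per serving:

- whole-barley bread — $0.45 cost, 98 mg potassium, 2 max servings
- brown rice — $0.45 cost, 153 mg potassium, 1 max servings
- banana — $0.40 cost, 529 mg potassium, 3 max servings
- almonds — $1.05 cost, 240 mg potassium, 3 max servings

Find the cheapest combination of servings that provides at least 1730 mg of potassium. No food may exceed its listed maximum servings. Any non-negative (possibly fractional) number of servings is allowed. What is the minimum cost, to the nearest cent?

$1.62

Cost per mg of potassium: banana $0.0008, brown rice $0.0029, almonds $0.0044, whole-barley bread $0.0046.
Take 3 servings of banana: +1587.0 mg potassium for $1.20 (total $1.20, still need 143.0 mg).
Take 0.9346 servings of brown rice: +143.0 mg potassium for $0.42 (total $1.62, still need 0.0 mg).
Greedy by cheapest-per-mg is optimal for a single linear constraint, so the minimum cost is $1.62.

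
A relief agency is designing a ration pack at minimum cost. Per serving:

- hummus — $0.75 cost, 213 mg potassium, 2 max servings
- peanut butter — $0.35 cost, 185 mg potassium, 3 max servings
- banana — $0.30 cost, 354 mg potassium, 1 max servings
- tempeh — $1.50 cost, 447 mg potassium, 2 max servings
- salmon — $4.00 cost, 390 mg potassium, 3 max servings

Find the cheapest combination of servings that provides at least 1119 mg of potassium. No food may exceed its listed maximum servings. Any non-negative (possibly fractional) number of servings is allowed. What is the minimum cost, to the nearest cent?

$2.05

Cost per mg of potassium: banana $0.0008, peanut butter $0.0019, tempeh $0.0034, hummus $0.0035, salmon $0.0103.
Take 1 serving of banana: +354.0 mg potassium for $0.30 (total $0.30, still need 765.0 mg).
Take 3 servings of peanut butter: +555.0 mg potassium for $1.05 (total $1.35, still need 210.0 mg).
Take 0.4698 servings of tempeh: +210.0 mg potassium for $0.70 (total $2.05, still need 0.0 mg).
Greedy by cheapest-per-mg is optimal for a single linear constraint, so the minimum cost is $2.05.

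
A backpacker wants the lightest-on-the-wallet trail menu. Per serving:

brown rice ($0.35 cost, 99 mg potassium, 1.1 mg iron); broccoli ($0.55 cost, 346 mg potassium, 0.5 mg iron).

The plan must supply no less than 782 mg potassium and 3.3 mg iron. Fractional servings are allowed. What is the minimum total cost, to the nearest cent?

Compare the cost at each extreme point of the feasible region.
brown rice only: max(782/99, 3.3/1.1) = 7.899 servings → $2.76.
broccoli only: max(782/346, 3.3/0.5) = 6.6 servings → $3.63.
brown rice + broccoli with both tight: 2.268 servings and 1.611 servings → $1.68.
Cheapest feasible corner: $1.68.

$1.68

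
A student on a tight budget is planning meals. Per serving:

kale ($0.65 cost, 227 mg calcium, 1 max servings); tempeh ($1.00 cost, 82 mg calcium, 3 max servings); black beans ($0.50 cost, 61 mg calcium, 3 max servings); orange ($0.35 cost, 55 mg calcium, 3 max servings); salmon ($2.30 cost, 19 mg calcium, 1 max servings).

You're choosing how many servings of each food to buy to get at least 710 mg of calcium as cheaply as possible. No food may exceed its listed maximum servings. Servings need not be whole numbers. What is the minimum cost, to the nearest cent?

$4.85

Cost per mg of calcium: kale $0.0029, orange $0.0064, black beans $0.0082, tempeh $0.0122, salmon $0.1211.
Take 1 serving of kale: +227.0 mg calcium for $0.65 (total $0.65, still need 483.0 mg).
Take 3 servings of orange: +165.0 mg calcium for $1.05 (total $1.70, still need 318.0 mg).
Take 3 servings of black beans: +183.0 mg calcium for $1.50 (total $3.20, still need 135.0 mg).
Take 1.646 servings of tempeh: +135.0 mg calcium for $1.65 (total $4.85, still need 0.0 mg).
Greedy by cheapest-per-mg is optimal for a single linear constraint, so the minimum cost is $4.85.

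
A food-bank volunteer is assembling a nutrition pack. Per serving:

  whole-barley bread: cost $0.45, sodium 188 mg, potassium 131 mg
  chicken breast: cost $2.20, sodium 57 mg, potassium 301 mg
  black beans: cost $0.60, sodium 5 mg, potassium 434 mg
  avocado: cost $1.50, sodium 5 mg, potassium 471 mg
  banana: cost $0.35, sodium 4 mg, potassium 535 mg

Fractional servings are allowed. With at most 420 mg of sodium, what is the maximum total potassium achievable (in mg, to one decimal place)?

Potassium per mg sodium: banana 133.8, avocado 94.2, black beans 86.8, chicken breast 5.281, whole-barley bread 0.6968.
With no serving limits, spend the whole sodium allowance on banana: 420 mg / 4 mg × 535 mg = 56175.0 mg.

56175.0 mg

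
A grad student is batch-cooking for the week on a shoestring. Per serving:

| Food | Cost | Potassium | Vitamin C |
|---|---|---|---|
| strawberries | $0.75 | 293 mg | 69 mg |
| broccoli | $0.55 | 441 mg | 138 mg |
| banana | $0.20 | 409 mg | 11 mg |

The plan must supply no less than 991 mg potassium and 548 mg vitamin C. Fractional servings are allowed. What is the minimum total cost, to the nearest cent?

$2.18

For a min-cost LP with two ≥-constraints, a basic feasible solution has at most two positive variables.
strawberries only: max(991/293, 548/69) = 7.942 servings → $5.96.
broccoli only: max(991/441, 548/138) = 3.971 servings → $2.18.
banana only: max(991/409, 548/11) = 49.82 servings → $9.96.
strawberries + broccoli: the both-tight solution has a negative serving — not a feasible corner.
strawberries + banana with both targets exact would need a negative amount; discard.
broccoli + banana with both targets exact would need a negative amount; discard.
The minimum over all feasible corners is $2.18.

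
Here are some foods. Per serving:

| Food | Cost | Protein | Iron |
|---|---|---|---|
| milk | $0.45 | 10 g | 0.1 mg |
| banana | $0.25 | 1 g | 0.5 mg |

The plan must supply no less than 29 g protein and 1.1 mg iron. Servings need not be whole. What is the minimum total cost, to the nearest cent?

Two binding constraints pin down two serving amounts, so the optimal mix uses at most two foods. The candidates are each food alone (scaled to the tighter of protein/iron) and each pair with both constraints tight.
milk only: max(29/10, 1.1/0.1) = 11 servings → $4.95.
banana only: max(29/1, 1.1/0.5) = 29 servings → $7.25.
milk + banana with both tight: 2.735 servings and 1.653 servings → $1.64.
Cheapest feasible corner: $1.64.

$1.64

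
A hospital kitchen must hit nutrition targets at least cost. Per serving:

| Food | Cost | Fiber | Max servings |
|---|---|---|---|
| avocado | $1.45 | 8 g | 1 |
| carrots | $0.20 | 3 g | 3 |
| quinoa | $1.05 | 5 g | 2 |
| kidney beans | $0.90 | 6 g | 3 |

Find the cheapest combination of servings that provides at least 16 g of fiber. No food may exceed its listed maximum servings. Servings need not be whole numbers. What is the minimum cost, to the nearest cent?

$1.65

Cost per g of fiber: carrots $0.0667, kidney beans $0.1500, avocado $0.1812, quinoa $0.2100.
Take 3 servings of carrots: +9.0 g fiber for $0.60 (total $0.60, still need 7.0 g).
Take 1.167 servings of kidney beans: +7.0 g fiber for $1.05 (total $1.65, still need 0.0 g).
Greedy by cheapest-per-g is optimal for a single linear constraint, so the minimum cost is $1.65.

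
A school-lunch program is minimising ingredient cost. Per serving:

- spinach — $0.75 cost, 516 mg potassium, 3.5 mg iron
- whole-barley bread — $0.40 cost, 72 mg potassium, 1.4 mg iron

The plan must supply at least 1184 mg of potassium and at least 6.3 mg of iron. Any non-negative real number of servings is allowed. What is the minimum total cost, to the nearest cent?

$1.72

spinach only: max(1184/516, 6.3/3.5) = 2.295 servings → $1.72.
whole-barley bread only: max(1184/72, 6.3/1.4) = 16.44 servings → $6.58.
spinach + whole-barley bread with both targets exact would need a negative amount; discard.
So the least-cost plan costs $1.72.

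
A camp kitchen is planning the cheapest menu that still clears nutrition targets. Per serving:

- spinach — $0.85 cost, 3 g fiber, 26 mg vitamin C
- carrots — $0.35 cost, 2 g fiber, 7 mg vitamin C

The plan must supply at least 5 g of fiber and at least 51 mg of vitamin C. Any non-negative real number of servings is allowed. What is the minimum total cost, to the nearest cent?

Two binding constraints pin down two serving amounts, so the optimal mix uses at most two foods. The candidates are each food alone (scaled to the tighter of fiber/vitamin C) and each pair with both constraints tight.
spinach only: max(5/3, 51/26) = 1.962 servings → $1.67.
carrots only: max(5/2, 51/7) = 7.286 servings → $2.55.
spinach + carrots: the both-tight solution has a negative serving — not a feasible corner.
Cheapest feasible corner: $1.67.

$1.67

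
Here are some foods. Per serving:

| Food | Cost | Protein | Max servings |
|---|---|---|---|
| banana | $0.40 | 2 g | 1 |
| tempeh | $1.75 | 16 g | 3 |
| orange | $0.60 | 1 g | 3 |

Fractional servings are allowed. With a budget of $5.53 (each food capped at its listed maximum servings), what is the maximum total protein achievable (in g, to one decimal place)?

Protein per dollar: tempeh 9.143, banana 5, orange 1.667.
Take 3 servings of tempeh: spends $5.25, +48.0 g protein (running total 48.0 g).
Take 0.7 servings of banana: spends $0.28, +1.4 g protein (running total 49.4 g).
Greedy by best ratio exhausts the cost allowance optimally: 49.4 g.

49.4 g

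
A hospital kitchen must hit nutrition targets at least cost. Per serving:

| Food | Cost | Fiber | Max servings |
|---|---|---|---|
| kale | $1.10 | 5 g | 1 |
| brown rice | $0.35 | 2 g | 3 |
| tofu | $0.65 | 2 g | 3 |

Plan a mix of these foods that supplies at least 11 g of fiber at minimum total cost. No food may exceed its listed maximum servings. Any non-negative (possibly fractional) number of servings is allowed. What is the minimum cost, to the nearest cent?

Cost per g of fiber: brown rice $0.1750, kale $0.2200, tofu $0.3250.
Take 3 servings of brown rice: +6.0 g fiber for $1.05 (total $1.05, still need 5.0 g).
Take 1 serving of kale: +5.0 g fiber for $1.10 (total $2.15, still need 0.0 g).
Greedy by cheapest-per-g is optimal for a single linear constraint, so the minimum cost is $2.15.

$2.15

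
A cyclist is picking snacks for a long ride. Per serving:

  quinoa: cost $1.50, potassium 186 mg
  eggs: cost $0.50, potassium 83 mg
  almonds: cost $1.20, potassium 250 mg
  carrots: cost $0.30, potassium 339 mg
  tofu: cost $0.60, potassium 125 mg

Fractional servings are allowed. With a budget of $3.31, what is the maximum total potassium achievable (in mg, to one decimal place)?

Potassium per dollar: carrots 1130, almonds 208.3, tofu 208.3, eggs 166, quinoa 124.
With no serving limits, spend the whole cost allowance on carrots: $3.31 / $0.30 × 339 mg = 3740.3 mg.

3740.3 mg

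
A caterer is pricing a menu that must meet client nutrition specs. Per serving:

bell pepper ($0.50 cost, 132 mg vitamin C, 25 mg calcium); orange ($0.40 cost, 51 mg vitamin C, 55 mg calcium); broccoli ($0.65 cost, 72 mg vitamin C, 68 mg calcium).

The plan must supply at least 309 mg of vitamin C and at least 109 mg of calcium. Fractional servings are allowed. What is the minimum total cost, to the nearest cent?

Minimising a linear cost over {vitamin C ≥ 309, calcium ≥ 109, servings ≥ 0} — the optimum is at a vertex, using one or two foods.
bell pepper only: max(309/132, 109/25) = 4.36 servings → $2.18.
orange only: max(309/51, 109/55) = 6.059 servings → $2.42.
broccoli only: max(309/72, 109/68) = 4.292 servings → $2.79.
bell pepper + orange with both tight: 1.911 servings and 1.113 servings → $1.40.
bell pepper + broccoli with both tight: 1.834 servings and 0.9285 servings → $1.52.
orange + broccoli: intersection lies outside the first quadrant.
Cheapest feasible corner: $1.40.

$1.40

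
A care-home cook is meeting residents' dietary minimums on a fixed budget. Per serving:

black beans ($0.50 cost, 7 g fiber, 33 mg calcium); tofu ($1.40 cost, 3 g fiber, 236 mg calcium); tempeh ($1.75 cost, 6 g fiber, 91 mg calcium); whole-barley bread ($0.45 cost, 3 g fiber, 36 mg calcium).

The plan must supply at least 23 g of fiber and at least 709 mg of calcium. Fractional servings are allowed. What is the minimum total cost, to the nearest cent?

$4.85

Compare the cost at each extreme point of the feasible region.
black beans only: max(23/7, 709/33) = 21.48 servings → $10.74.
tofu only: max(23/3, 709/236) = 7.667 servings → $10.73.
tempeh only: max(23/6, 709/91) = 7.791 servings → $13.63.
whole-barley bread only: max(23/3, 709/36) = 19.69 servings → $8.86.
black beans + tofu with both tight: 2.126 servings and 2.707 servings → $4.85.
black beans + tempeh with both targets exact would need a negative amount; discard.
black beans + whole-barley bread with both targets exact would need a negative amount; discard.
tofu + tempeh with both tight: 1.891 servings and 2.888 servings → $7.70.
tofu + whole-barley bread with both tight: 2.165 servings and 5.502 servings → $5.51.
tempeh + whole-barley bread: intersection lies outside the first quadrant.
So the least-cost plan costs $4.85.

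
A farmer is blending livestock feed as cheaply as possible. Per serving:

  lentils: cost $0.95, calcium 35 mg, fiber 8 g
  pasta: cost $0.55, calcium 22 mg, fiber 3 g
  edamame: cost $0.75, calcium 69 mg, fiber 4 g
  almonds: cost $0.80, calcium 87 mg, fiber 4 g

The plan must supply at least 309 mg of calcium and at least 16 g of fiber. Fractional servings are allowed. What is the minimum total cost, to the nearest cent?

$3.02

Compare the cost at each extreme point of the feasible region.
lentils only: max(309/35, 16/8) = 8.829 servings → $8.39.
pasta only: max(309/22, 16/3) = 14.05 servings → $7.72.
edamame only: max(309/69, 16/4) = 4.478 servings → $3.36.
almonds only: max(309/87, 16/4) = 4 servings → $3.20.
lentils + pasta: the both-tight solution has a negative serving — not a feasible corner.
lentils + edamame: the both-tight solution has a negative serving — not a feasible corner.
lentils + almonds with both tight: 0.2806 servings and 3.439 servings → $3.02.
pasta + edamame: intersection lies outside the first quadrant.
pasta + almonds with both tight: 0.9017 servings and 3.324 servings → $3.15.
edamame + almonds with both tight: 2.167 servings and 1.833 servings → $3.09.
The minimum over all feasible corners is $3.02.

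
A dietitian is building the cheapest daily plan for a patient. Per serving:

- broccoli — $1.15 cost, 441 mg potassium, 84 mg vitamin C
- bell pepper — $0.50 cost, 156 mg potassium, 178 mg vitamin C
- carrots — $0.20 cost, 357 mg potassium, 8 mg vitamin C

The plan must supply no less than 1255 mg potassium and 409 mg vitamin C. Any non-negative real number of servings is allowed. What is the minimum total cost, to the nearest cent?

$1.60

Check every corner: each single food scaled to meet both minima, and each pair solved so both constraints bind.
broccoli only: max(1255/441, 409/84) = 4.869 servings → $5.60.
bell pepper only: max(1255/156, 409/178) = 8.045 servings → $4.02.
carrots only: max(1255/357, 409/8) = 51.12 servings → $10.22.
broccoli + bell pepper with both tight: 2.44 servings and 1.146 servings → $3.38.
broccoli + carrots: intersection lies outside the first quadrant.
bell pepper + carrots with both tight: 2.183 servings and 2.562 servings → $1.60.
The minimum over all feasible corners is $1.60.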